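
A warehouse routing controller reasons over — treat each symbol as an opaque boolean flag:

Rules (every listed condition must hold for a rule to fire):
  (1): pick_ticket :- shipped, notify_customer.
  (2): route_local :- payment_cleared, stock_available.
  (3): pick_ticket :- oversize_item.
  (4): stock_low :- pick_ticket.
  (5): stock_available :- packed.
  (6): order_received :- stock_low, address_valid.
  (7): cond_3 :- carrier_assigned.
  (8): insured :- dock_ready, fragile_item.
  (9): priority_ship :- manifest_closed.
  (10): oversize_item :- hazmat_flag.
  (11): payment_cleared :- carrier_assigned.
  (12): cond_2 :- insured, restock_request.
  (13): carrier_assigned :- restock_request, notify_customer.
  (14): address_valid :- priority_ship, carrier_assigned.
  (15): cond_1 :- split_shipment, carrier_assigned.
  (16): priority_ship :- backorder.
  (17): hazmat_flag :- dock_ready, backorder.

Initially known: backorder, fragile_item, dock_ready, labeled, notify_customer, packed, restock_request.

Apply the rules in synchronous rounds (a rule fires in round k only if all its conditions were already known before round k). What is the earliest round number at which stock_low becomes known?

Round 1 fires (5), (8), (13), (16), (17), giving stock_available, insured, carrier_assigned, priority_ship, hazmat_flag.
Round 2 fires (7), (10), (11), (12), (14), giving cond_3, oversize_item, payment_cleared, cond_2, address_valid.
Round 3 fires (2), (3), giving route_local, pick_ticket.
Round 4 fires (4), giving stock_low.
stock_low first appears in round 4.

4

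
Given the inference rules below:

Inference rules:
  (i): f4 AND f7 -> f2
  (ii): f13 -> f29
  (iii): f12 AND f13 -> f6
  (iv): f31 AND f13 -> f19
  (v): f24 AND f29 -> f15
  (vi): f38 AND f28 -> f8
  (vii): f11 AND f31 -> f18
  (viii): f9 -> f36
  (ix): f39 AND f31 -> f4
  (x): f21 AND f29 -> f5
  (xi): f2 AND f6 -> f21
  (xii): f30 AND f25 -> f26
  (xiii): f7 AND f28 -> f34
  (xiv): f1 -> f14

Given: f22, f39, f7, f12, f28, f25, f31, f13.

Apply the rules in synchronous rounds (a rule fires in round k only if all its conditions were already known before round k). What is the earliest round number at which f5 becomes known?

Round 1: (ii) [f13 -> f29]; (iii) [f12 AND f13 -> f6]; (iv) [f31 AND f13 -> f19]; (ix) [f39 AND f31 -> f4]; (xiii) [f7 AND f28 -> f34]. New: f29, f6, f19, f4, f34.
Round 2: (i) [f4 AND f7 -> f2]. New: f2.
Round 3: (xi) [f2 AND f6 -> f21]. New: f21.
Round 4: (x) [f21 AND f29 -> f5]. New: f5.
f5 first appears in round 4.

4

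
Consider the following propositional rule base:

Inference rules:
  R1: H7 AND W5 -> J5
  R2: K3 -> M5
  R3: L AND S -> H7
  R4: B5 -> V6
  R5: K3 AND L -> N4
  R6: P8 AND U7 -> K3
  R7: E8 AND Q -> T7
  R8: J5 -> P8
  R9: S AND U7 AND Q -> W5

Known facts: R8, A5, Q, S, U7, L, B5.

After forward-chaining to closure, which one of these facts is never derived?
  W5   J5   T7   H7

T7

Round 1: R3 [L AND S -> H7]; R4 [B5 -> V6]; R9 [S AND U7 AND Q -> W5]. Adds H7, V6, W5.
Round 2: R1 [H7 AND W5 -> J5]. Adds J5.
Round 3: R8 [J5 -> P8]. Adds P8.
Round 4: R6 [P8 AND U7 -> K3]. Adds K3.
Round 5: R2 [K3 -> M5]; R5 [K3 AND L -> N4]. Adds M5, N4.
Derived: W5 (round 1), J5 (round 2), H7 (round 1). T7 never appears in any round.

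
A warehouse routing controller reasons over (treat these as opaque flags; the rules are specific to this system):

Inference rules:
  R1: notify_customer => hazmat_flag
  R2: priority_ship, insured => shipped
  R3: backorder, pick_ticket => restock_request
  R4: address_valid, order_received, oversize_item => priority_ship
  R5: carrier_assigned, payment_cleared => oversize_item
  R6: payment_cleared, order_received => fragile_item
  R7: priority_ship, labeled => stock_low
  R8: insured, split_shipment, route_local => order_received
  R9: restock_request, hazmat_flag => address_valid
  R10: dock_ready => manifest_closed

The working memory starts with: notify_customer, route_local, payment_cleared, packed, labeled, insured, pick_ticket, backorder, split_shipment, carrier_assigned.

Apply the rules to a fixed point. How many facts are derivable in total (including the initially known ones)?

[1] R1 [notify_customer => hazmat_flag]; R3 [backorder, pick_ticket => restock_request]; R5 [carrier_assigned, payment_cleared => oversize_item]; R8 [insured, split_shipment, route_local => order_received]. ⇒ new: hazmat_flag, restock_request, oversize_item, order_received.
[2] R6 [payment_cleared, order_received => fragile_item]; R9 [restock_request, hazmat_flag => address_valid]. ⇒ new: fragile_item, address_valid.
[3] R4 [address_valid, order_received, oversize_item => priority_ship]. ⇒ new: priority_ship.
[4] R2 [priority_ship, insured => shipped]; R7 [priority_ship, labeled => stock_low]. ⇒ new: shipped, stock_low.
Closure: {address_valid, backorder, carrier_assigned, fragile_item, hazmat_flag, insured, labeled, notify_customer, order_received, oversize_item, packed, payment_cleared, pick_ticket, priority_ship, restock_request, route_local, shipped, split_shipment, stock_low} — 19 facts.

19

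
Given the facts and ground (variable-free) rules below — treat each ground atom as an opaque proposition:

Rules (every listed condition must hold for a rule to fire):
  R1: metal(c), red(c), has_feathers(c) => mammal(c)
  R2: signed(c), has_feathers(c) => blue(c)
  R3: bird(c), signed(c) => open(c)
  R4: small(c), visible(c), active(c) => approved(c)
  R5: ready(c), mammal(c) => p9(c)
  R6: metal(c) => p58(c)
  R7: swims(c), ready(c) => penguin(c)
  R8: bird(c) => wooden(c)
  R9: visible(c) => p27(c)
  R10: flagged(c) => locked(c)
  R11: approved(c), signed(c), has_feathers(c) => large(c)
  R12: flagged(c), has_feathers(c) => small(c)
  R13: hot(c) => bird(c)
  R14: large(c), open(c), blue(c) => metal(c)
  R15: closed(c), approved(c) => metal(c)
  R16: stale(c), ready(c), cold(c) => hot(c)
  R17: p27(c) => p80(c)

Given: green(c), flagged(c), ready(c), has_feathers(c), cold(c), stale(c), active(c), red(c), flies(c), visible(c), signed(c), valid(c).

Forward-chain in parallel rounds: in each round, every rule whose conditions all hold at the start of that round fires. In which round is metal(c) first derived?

4

Round 1 fires R2, R9, R10, R12, R16, giving blue(c), p27(c), locked(c), small(c), hot(c).
Round 2 fires R4, R13, R17, giving approved(c), bird(c), p80(c).
Round 3 fires R3, R8, R11, giving open(c), wooden(c), large(c).
Round 4 fires R14, giving metal(c).
metal(c) first appears in round 4.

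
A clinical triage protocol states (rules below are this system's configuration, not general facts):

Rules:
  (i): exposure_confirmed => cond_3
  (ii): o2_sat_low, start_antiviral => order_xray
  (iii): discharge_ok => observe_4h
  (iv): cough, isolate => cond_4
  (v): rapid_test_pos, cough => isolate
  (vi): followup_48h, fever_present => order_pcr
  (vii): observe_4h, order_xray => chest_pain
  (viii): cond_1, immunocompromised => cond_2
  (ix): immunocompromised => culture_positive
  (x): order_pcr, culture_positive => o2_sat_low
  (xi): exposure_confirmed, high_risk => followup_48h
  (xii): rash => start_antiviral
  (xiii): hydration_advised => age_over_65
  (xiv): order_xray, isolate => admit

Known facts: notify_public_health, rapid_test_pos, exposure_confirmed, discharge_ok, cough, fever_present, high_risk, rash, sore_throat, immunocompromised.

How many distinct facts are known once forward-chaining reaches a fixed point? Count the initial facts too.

Round 1: (i) [exposure_confirmed => cond_3]; (iii) [discharge_ok => observe_4h]; (v) [rapid_test_pos, cough => isolate]; (ix) [immunocompromised => culture_positive]; (xi) [exposure_confirmed, high_risk => followup_48h]; (xii) [rash => start_antiviral]. Adds cond_3, observe_4h, isolate, culture_positive, followup_48h, start_antiviral.
Round 2: (iv) [cough, isolate => cond_4]; (vi) [followup_48h, fever_present => order_pcr]. Adds cond_4, order_pcr.
Round 3: (x) [order_pcr, culture_positive => o2_sat_low]. Adds o2_sat_low.
Round 4: (ii) [o2_sat_low, start_antiviral => order_xray]. Adds order_xray.
Round 5: (vii) [observe_4h, order_xray => chest_pain]; (xiv) [order_xray, isolate => admit]. Adds chest_pain, admit.
Closure: {admit, chest_pain, cond_3, cond_4, cough, culture_positive, discharge_ok, exposure_confirmed, fever_present, followup_48h, high_risk, immunocompromised, isolate, notify_public_health, o2_sat_low, observe_4h, order_pcr, order_xray, rapid_test_pos, rash, sore_throat, start_antiviral} — 22 facts.

22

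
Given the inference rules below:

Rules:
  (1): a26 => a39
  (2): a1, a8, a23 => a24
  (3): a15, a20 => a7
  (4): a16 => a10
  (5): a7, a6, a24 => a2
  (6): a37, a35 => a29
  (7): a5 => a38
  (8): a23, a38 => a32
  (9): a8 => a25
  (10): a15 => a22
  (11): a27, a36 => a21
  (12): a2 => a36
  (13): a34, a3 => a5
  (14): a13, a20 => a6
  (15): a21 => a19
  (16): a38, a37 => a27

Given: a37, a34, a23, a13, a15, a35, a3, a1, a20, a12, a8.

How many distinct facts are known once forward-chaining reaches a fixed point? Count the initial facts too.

Round 1 fires (2), (3), (6), (9), (10), (13), (14), giving a24, a7, a29, a25, a22, a5, a6.
Round 2 fires (5), (7), giving a2, a38.
Round 3 fires (8), (12), (16), giving a32, a36, a27.
Round 4 fires (11), giving a21.
Round 5 fires (15), giving a19.
Closure: {a1, a12, a13, a15, a19, a2, a20, a21, a22, a23, a24, a25, a27, a29, a3, a32, a34, a35, a36, a37, a38, a5, a6, a7, a8} — 25 facts.

25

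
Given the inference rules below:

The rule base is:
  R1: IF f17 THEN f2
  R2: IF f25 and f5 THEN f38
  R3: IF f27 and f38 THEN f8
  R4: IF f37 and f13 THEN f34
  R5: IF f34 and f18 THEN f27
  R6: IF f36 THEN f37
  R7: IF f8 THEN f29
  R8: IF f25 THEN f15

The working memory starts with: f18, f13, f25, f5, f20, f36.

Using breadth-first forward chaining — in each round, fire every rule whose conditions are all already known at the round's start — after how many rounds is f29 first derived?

Round 1 — R2, R6, R8, derive f38, f37, f15.
Round 2 — R4, derive f34.
Round 3 — R5, derive f27.
Round 4 — R3, derive f8.
Round 5 — R7, derive f29.
f29 first appears in round 5.

5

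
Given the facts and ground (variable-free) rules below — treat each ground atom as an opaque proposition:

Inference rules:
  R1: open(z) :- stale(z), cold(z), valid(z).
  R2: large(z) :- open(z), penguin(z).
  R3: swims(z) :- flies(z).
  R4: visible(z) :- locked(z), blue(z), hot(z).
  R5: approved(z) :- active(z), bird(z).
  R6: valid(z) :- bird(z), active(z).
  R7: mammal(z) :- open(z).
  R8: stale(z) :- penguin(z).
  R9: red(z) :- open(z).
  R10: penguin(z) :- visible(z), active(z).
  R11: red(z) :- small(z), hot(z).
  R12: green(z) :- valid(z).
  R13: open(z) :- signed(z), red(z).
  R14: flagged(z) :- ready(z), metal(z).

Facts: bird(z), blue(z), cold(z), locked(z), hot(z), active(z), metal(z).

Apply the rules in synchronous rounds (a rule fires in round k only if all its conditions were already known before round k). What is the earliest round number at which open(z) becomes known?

4

Round 1 fires R4, R5, R6, giving visible(z), approved(z), valid(z).
Round 2 fires R10, R12, giving penguin(z), green(z).
Round 3 fires R8, giving stale(z).
Round 4 fires R1, giving open(z).
open(z) first appears in round 4.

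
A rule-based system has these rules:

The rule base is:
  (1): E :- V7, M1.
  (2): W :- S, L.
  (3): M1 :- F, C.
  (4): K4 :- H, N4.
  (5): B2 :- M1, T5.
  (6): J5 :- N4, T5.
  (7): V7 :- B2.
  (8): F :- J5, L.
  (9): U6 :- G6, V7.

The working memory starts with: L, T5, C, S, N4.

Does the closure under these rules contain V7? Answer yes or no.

yes

Round 1 — (2), (6), derive W, J5.
Round 2 — (8), derive F.
Round 3 — (3), derive M1.
Round 4 — (5), derive B2.
Round 5 — (7), derive V7.
Round 6 — (1), derive E.
V7 appears in round 5, so it is derivable.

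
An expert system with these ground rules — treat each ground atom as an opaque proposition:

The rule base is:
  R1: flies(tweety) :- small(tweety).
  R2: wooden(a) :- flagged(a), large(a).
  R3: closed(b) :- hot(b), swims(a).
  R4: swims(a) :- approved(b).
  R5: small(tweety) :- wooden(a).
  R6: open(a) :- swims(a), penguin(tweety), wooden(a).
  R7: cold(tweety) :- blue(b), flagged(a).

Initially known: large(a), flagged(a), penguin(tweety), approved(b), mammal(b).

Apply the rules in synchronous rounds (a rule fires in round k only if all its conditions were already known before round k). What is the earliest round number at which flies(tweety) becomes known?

[1] R2 [wooden(a) :- flagged(a), large(a).]; R4 [swims(a) :- approved(b).]. ⇒ new: wooden(a), swims(a).
[2] R5 [small(tweety) :- wooden(a).]; R6 [open(a) :- swims(a), penguin(tweety), wooden(a).]. ⇒ new: small(tweety), open(a).
[3] R1 [flies(tweety) :- small(tweety).]. ⇒ new: flies(tweety).
flies(tweety) first appears in round 3.

3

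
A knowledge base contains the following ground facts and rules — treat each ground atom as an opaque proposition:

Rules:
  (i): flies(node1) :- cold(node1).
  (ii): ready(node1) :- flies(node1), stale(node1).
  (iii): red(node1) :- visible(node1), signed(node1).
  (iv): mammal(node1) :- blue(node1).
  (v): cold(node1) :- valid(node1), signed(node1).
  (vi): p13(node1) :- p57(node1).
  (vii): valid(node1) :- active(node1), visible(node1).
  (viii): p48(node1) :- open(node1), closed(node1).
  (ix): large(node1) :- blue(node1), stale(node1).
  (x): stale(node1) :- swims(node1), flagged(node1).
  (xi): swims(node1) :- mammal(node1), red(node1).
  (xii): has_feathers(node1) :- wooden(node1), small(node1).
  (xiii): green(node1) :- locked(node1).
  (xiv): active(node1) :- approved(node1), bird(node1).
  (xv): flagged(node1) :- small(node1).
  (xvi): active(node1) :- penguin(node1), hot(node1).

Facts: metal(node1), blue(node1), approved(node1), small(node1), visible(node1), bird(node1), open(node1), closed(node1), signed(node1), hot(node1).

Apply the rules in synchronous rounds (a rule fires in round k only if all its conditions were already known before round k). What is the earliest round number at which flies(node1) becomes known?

4

[1] (iii) [red(node1) :- visible(node1), signed(node1).]; (iv) [mammal(node1) :- blue(node1).]; (viii) [p48(node1) :- open(node1), closed(node1).]; (xiv) [active(node1) :- approved(node1), bird(node1).]; (xv) [flagged(node1) :- small(node1).]. ⇒ new: red(node1), mammal(node1), p48(node1), active(node1), flagged(node1).
[2] (vii) [valid(node1) :- active(node1), visible(node1).]; (xi) [swims(node1) :- mammal(node1), red(node1).]. ⇒ new: valid(node1), swims(node1).
[3] (v) [cold(node1) :- valid(node1), signed(node1).]; (x) [stale(node1) :- swims(node1), flagged(node1).]. ⇒ new: cold(node1), stale(node1).
[4] (i) [flies(node1) :- cold(node1).]; (ix) [large(node1) :- blue(node1), stale(node1).]. ⇒ new: flies(node1), large(node1).
flies(node1) first appears in round 4.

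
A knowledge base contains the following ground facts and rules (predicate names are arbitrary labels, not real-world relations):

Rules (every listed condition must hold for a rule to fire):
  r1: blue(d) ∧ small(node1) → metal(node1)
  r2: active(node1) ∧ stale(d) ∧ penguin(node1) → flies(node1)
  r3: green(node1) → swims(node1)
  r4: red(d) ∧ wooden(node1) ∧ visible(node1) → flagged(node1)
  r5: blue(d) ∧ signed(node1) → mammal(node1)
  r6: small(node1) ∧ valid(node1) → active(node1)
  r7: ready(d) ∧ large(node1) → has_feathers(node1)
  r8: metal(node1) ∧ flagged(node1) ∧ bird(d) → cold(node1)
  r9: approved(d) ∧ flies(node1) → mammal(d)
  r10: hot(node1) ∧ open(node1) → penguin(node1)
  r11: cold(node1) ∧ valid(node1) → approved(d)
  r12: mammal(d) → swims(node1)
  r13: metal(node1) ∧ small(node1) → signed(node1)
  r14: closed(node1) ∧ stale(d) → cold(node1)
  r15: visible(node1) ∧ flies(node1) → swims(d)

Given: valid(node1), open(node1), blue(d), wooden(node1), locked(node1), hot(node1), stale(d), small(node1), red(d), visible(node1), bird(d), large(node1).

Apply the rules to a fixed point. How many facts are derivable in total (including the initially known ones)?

24

Round 1: r1 [blue(d) ∧ small(node1) → metal(node1)]; r4 [red(d) ∧ wooden(node1) ∧ visible(node1) → flagged(node1)]; r6 [small(node1) ∧ valid(node1) → active(node1)]; r10 [hot(node1) ∧ open(node1) → penguin(node1)]. New: metal(node1), flagged(node1), active(node1), penguin(node1).
Round 2: r2 [active(node1) ∧ stale(d) ∧ penguin(node1) → flies(node1)]; r8 [metal(node1) ∧ flagged(node1) ∧ bird(d) → cold(node1)]; r13 [metal(node1) ∧ small(node1) → signed(node1)]. New: flies(node1), cold(node1), signed(node1).
Round 3: r5 [blue(d) ∧ signed(node1) → mammal(node1)]; r11 [cold(node1) ∧ valid(node1) → approved(d)]; r15 [visible(node1) ∧ flies(node1) → swims(d)]. New: mammal(node1), approved(d), swims(d).
Round 4: r9 [approved(d) ∧ flies(node1) → mammal(d)]. New: mammal(d).
Round 5: r12 [mammal(d) → swims(node1)]. New: swims(node1).
Closure: {active(node1), approved(d), bird(d), blue(d), cold(node1), flagged(node1), flies(node1), hot(node1), large(node1), locked(node1), mammal(d), mammal(node1), metal(node1), open(node1), penguin(node1), red(d), signed(node1), small(node1), stale(d), swims(d), swims(node1), valid(node1), visible(node1), wooden(node1)} — 24 facts.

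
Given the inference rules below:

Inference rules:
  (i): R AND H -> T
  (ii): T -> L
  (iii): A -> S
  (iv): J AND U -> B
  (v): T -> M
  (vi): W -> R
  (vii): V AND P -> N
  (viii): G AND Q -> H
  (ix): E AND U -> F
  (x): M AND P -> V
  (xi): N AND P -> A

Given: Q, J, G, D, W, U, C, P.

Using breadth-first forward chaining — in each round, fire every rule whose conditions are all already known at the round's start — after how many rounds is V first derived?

Round 1 fires (iv), (vi), (viii), giving B, R, H.
Round 2 fires (i), giving T.
Round 3 fires (ii), (v), giving L, M.
Round 4 fires (x), giving V.
V first appears in round 4.

4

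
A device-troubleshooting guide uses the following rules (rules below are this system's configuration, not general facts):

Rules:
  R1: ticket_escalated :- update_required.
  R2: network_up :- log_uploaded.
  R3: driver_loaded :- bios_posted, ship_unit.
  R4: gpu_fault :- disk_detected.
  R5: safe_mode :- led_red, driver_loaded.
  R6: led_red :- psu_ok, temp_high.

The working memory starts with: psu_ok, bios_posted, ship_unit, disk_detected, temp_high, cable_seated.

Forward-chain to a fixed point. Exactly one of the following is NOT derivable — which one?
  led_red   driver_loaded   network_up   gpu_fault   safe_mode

network_up

Round 1 — R3, R4, R6, derive driver_loaded, gpu_fault, led_red.
Round 2 — R5, derive safe_mode.
Derived: driver_loaded (round 1), led_red (round 1), safe_mode (round 2), gpu_fault (round 1). network_up never appears in any round.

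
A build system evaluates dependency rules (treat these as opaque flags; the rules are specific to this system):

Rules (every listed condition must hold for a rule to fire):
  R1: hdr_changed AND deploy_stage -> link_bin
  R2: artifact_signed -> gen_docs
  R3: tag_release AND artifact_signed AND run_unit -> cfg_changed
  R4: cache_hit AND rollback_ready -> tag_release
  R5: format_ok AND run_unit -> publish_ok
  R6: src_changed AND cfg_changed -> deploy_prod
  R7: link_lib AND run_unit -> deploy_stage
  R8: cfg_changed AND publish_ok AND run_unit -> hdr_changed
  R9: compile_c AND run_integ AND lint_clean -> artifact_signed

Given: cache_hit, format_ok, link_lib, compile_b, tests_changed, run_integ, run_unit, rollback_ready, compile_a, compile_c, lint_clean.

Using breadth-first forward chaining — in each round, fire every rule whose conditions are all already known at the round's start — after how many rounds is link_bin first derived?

4

Round 1: R4 [cache_hit AND rollback_ready -> tag_release]; R5 [format_ok AND run_unit -> publish_ok]; R7 [link_lib AND run_unit -> deploy_stage]; R9 [compile_c AND run_integ AND lint_clean -> artifact_signed]. New: tag_release, publish_ok, deploy_stage, artifact_signed.
Round 2: R2 [artifact_signed -> gen_docs]; R3 [tag_release AND artifact_signed AND run_unit -> cfg_changed]. New: gen_docs, cfg_changed.
Round 3: R8 [cfg_changed AND publish_ok AND run_unit -> hdr_changed]. New: hdr_changed.
Round 4: R1 [hdr_changed AND deploy_stage -> link_bin]. New: link_bin.
link_bin first appears in round 4.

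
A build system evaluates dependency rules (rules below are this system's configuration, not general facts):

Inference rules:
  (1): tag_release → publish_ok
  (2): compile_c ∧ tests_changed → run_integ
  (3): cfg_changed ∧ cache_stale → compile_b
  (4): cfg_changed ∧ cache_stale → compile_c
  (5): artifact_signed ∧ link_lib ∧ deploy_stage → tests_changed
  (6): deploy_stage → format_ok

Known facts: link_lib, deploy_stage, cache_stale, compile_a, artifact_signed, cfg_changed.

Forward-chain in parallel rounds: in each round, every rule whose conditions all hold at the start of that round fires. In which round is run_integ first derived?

2

Round 1: (3) [cfg_changed ∧ cache_stale → compile_b]; (4) [cfg_changed ∧ cache_stale → compile_c]; (5) [artifact_signed ∧ link_lib ∧ deploy_stage → tests_changed]; (6) [deploy_stage → format_ok]. Adds compile_b, compile_c, tests_changed, format_ok.
Round 2: (2) [compile_c ∧ tests_changed → run_integ]. Adds run_integ.
run_integ first appears in round 2.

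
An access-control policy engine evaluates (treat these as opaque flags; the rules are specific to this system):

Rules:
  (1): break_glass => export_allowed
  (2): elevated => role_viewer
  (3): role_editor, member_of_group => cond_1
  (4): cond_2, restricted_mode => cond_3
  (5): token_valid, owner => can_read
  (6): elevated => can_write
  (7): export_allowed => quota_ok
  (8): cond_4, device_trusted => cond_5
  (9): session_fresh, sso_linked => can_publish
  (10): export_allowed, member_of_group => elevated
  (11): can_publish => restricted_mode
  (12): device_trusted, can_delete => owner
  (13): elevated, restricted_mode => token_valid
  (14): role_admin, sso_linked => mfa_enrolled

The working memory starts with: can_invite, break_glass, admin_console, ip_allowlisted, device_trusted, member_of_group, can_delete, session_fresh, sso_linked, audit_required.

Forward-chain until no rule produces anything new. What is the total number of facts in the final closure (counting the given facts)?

Round 1 — (1), (9), (12), derive export_allowed, can_publish, owner.
Round 2 — (7), (10), (11), derive quota_ok, elevated, restricted_mode.
Round 3 — (2), (6), (13), derive role_viewer, can_write, token_valid.
Round 4 — (5), derive can_read.
Closure: {admin_console, audit_required, break_glass, can_delete, can_invite, can_publish, can_read, can_write, device_trusted, elevated, export_allowed, ip_allowlisted, member_of_group, owner, quota_ok, restricted_mode, role_viewer, session_fresh, sso_linked, token_valid} — 20 facts.

20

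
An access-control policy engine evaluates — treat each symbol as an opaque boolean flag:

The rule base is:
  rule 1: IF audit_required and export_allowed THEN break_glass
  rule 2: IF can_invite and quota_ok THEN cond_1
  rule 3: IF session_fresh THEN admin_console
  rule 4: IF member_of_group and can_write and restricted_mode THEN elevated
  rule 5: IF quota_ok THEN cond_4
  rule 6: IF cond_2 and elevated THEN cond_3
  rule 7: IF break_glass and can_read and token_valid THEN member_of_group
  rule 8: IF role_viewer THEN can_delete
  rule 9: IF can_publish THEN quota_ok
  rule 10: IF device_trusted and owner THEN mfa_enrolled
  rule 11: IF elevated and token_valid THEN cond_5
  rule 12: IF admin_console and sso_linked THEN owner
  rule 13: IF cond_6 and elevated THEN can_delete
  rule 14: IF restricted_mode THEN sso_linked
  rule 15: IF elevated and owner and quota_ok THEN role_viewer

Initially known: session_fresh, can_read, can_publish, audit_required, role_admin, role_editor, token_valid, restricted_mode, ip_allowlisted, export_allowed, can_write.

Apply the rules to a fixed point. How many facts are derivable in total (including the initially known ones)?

Round 1: rule 1 [IF audit_required and export_allowed THEN break_glass]; rule 3 [IF session_fresh THEN admin_console]; rule 9 [IF can_publish THEN quota_ok]; rule 14 [IF restricted_mode THEN sso_linked]. Adds break_glass, admin_console, quota_ok, sso_linked.
Round 2: rule 5 [IF quota_ok THEN cond_4]; rule 7 [IF break_glass and can_read and token_valid THEN member_of_group]; rule 12 [IF admin_console and sso_linked THEN owner]. Adds cond_4, member_of_group, owner.
Round 3: rule 4 [IF member_of_group and can_write and restricted_mode THEN elevated]. Adds elevated.
Round 4: rule 11 [IF elevated and token_valid THEN cond_5]; rule 15 [IF elevated and owner and quota_ok THEN role_viewer]. Adds cond_5, role_viewer.
Round 5: rule 8 [IF role_viewer THEN can_delete]. Adds can_delete.
Closure: {admin_console, audit_required, break_glass, can_delete, can_publish, can_read, can_write, cond_4, cond_5, elevated, export_allowed, ip_allowlisted, member_of_group, owner, quota_ok, restricted_mode, role_admin, role_editor, role_viewer, session_fresh, sso_linked, token_valid} — 22 facts.

22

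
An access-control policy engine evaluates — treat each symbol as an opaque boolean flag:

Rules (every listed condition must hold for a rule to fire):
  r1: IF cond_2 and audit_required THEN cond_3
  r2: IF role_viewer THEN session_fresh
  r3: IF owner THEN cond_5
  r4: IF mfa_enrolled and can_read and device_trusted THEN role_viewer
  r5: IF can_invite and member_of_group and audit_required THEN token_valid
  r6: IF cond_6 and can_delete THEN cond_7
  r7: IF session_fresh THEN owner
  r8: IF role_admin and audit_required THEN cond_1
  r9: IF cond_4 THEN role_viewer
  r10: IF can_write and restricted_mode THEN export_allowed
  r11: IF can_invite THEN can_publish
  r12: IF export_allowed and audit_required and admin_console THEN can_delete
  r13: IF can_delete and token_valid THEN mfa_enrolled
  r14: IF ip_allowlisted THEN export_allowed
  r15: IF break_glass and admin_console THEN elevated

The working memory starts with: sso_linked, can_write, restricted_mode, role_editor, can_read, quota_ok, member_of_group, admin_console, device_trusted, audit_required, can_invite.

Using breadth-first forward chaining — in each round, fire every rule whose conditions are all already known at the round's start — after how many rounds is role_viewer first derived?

Round 1 fires r5, r10, r11, giving token_valid, export_allowed, can_publish.
Round 2 fires r12, giving can_delete.
Round 3 fires r13, giving mfa_enrolled.
Round 4 fires r4, giving role_viewer.
role_viewer first appears in round 4.

4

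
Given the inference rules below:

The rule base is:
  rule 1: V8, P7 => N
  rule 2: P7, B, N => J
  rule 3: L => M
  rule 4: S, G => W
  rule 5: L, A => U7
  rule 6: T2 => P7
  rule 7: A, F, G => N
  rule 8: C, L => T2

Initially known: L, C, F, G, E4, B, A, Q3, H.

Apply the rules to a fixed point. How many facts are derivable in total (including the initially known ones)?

15

[1] rule 3 [L => M]; rule 5 [L, A => U7]; rule 7 [A, F, G => N]; rule 8 [C, L => T2]. ⇒ new: M, U7, N, T2.
[2] rule 6 [T2 => P7]. ⇒ new: P7.
[3] rule 2 [P7, B, N => J]. ⇒ new: J.
Closure: {A, B, C, E4, F, G, H, J, L, M, N, P7, Q3, T2, U7} — 15 facts.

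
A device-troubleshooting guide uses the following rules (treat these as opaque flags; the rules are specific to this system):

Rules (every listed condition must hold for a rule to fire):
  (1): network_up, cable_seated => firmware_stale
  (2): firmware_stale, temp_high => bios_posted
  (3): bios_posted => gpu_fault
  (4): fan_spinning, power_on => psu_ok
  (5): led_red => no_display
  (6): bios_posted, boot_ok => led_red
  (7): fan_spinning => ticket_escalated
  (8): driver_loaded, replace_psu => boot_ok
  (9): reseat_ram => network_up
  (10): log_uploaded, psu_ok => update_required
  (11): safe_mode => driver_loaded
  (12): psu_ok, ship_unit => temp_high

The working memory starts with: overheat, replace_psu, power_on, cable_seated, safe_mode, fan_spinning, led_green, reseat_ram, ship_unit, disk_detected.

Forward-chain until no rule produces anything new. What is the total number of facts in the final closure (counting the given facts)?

Round 1: (4) [fan_spinning, power_on => psu_ok]; (7) [fan_spinning => ticket_escalated]; (9) [reseat_ram => network_up]; (11) [safe_mode => driver_loaded]. New: psu_ok, ticket_escalated, network_up, driver_loaded.
Round 2: (1) [network_up, cable_seated => firmware_stale]; (8) [driver_loaded, replace_psu => boot_ok]; (12) [psu_ok, ship_unit => temp_high]. New: firmware_stale, boot_ok, temp_high.
Round 3: (2) [firmware_stale, temp_high => bios_posted]. New: bios_posted.
Round 4: (3) [bios_posted => gpu_fault]; (6) [bios_posted, boot_ok => led_red]. New: gpu_fault, led_red.
Round 5: (5) [led_red => no_display]. New: no_display.
Closure: {bios_posted, boot_ok, cable_seated, disk_detected, driver_loaded, fan_spinning, firmware_stale, gpu_fault, led_green, led_red, network_up, no_display, overheat, power_on, psu_ok, replace_psu, reseat_ram, safe_mode, ship_unit, temp_high, ticket_escalated} — 21 facts.

21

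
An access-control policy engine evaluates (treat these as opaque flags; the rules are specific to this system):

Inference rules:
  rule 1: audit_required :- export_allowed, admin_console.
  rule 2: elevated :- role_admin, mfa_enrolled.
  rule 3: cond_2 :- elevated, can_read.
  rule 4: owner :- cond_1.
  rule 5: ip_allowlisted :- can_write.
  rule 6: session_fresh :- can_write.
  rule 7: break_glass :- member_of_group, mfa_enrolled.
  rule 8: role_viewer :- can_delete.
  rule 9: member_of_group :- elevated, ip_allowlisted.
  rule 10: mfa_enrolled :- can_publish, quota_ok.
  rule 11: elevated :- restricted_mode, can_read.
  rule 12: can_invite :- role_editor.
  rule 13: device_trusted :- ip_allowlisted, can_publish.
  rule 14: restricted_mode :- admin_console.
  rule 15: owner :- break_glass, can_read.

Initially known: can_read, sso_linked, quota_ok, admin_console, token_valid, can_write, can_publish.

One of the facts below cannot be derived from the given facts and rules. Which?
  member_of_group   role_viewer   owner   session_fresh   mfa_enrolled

Round 1 — rule 5, rule 6, rule 10, rule 14, derive ip_allowlisted, session_fresh, mfa_enrolled, restricted_mode.
Round 2 — rule 11, rule 13, derive elevated, device_trusted.
Round 3 — rule 3, rule 9, derive cond_2, member_of_group.
Round 4 — rule 7, derive break_glass.
Round 5 — rule 15, derive owner.
Derived: owner (round 5), member_of_group (round 3), session_fresh (round 1), mfa_enrolled (round 1). role_viewer never appears in any round.

role_viewer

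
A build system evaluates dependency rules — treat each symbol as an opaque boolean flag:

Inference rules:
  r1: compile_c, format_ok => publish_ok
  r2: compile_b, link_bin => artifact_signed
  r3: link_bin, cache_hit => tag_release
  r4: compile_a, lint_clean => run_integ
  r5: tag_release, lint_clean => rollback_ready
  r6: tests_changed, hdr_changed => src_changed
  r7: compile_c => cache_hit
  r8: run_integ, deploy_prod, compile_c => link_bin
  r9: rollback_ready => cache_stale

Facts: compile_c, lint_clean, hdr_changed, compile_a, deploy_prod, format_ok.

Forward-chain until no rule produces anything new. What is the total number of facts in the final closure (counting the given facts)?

13

[1] r1 [compile_c, format_ok => publish_ok]; r4 [compile_a, lint_clean => run_integ]; r7 [compile_c => cache_hit]. ⇒ new: publish_ok, run_integ, cache_hit.
[2] r8 [run_integ, deploy_prod, compile_c => link_bin]. ⇒ new: link_bin.
[3] r3 [link_bin, cache_hit => tag_release]. ⇒ new: tag_release.
[4] r5 [tag_release, lint_clean => rollback_ready]. ⇒ new: rollback_ready.
[5] r9 [rollback_ready => cache_stale]. ⇒ new: cache_stale.
Closure: {cache_hit, cache_stale, compile_a, compile_c, deploy_prod, format_ok, hdr_changed, link_bin, lint_clean, publish_ok, rollback_ready, run_integ, tag_release} — 13 facts.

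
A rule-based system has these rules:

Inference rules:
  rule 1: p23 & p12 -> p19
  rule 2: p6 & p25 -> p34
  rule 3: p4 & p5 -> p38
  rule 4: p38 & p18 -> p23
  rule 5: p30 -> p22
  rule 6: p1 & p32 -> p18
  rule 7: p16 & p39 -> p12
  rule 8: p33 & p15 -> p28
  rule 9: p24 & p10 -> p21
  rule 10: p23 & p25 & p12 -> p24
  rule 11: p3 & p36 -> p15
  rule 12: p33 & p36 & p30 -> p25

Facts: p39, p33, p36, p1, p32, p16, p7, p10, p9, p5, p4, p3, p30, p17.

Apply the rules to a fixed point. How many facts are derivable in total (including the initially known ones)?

25

Round 1 — rule 3, rule 5, rule 6, rule 7, rule 11, rule 12, derive p38, p22, p18, p12, p15, p25.
Round 2 — rule 4, rule 8, derive p23, p28.
Round 3 — rule 1, rule 10, derive p19, p24.
Round 4 — rule 9, derive p21.
Closure: {p1, p10, p12, p15, p16, p17, p18, p19, p21, p22, p23, p24, p25, p28, p3, p30, p32, p33, p36, p38, p39, p4, p5, p7, p9} — 25 facts.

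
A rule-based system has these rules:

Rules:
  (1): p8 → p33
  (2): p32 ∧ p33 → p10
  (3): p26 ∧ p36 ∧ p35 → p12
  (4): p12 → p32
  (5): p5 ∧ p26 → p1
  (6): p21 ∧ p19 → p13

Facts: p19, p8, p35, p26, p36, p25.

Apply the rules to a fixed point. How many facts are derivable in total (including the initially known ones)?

10

[1] (1) [p8 → p33]; (3) [p26 ∧ p36 ∧ p35 → p12]. ⇒ new: p33, p12.
[2] (4) [p12 → p32]. ⇒ new: p32.
[3] (2) [p32 ∧ p33 → p10]. ⇒ new: p10.
Closure: {p10, p12, p19, p25, p26, p32, p33, p35, p36, p8} — 10 facts.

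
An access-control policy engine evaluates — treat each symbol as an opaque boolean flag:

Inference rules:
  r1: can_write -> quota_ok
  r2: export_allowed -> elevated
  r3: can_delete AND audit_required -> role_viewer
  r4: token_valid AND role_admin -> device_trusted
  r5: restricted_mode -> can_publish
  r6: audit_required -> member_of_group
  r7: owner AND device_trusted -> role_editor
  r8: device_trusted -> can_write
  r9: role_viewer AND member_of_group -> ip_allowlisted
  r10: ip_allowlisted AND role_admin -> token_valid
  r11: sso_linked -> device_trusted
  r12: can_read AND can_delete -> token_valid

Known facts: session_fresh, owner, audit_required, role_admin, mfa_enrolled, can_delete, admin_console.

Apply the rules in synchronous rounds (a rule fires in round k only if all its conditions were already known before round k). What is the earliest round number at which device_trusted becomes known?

Round 1: r3 [can_delete AND audit_required -> role_viewer]; r6 [audit_required -> member_of_group]. New: role_viewer, member_of_group.
Round 2: r9 [role_viewer AND member_of_group -> ip_allowlisted]. New: ip_allowlisted.
Round 3: r10 [ip_allowlisted AND role_admin -> token_valid]. New: token_valid.
Round 4: r4 [token_valid AND role_admin -> device_trusted]. New: device_trusted.
device_trusted first appears in round 4.

4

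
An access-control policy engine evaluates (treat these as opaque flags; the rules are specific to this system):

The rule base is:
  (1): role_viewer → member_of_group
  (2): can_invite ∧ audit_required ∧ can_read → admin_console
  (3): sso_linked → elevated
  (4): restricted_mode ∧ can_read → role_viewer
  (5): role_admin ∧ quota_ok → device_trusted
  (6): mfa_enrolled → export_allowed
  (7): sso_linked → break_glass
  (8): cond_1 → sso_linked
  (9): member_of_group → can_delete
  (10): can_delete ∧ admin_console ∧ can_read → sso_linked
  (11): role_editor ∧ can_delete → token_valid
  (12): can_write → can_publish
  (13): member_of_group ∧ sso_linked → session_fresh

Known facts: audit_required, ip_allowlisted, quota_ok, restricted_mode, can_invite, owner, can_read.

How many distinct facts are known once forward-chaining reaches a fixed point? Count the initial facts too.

15

Round 1: (2) [can_invite ∧ audit_required ∧ can_read → admin_console]; (4) [restricted_mode ∧ can_read → role_viewer]. New: admin_console, role_viewer.
Round 2: (1) [role_viewer → member_of_group]. New: member_of_group.
Round 3: (9) [member_of_group → can_delete]. New: can_delete.
Round 4: (10) [can_delete ∧ admin_console ∧ can_read → sso_linked]. New: sso_linked.
Round 5: (3) [sso_linked → elevated]; (7) [sso_linked → break_glass]; (13) [member_of_group ∧ sso_linked → session_fresh]. New: elevated, break_glass, session_fresh.
Closure: {admin_console, audit_required, break_glass, can_delete, can_invite, can_read, elevated, ip_allowlisted, member_of_group, owner, quota_ok, restricted_mode, role_viewer, session_fresh, sso_linked} — 15 facts.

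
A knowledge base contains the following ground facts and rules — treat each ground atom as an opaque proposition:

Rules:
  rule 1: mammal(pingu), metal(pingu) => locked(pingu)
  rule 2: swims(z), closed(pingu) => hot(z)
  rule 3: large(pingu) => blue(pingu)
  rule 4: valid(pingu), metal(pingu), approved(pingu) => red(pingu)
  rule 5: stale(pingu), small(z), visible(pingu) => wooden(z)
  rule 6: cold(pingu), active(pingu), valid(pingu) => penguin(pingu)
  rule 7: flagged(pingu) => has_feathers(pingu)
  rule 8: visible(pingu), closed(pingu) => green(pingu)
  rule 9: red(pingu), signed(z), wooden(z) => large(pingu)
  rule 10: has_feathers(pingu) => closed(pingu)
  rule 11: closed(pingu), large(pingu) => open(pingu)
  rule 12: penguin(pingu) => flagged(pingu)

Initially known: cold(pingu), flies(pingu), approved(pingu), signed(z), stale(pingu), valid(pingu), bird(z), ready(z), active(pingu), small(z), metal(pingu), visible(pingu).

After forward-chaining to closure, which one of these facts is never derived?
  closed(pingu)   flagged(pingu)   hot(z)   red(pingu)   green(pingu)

hot(z)

Round 1 — rule 4, rule 5, rule 6, derive red(pingu), wooden(z), penguin(pingu).
Round 2 — rule 9, rule 12, derive large(pingu), flagged(pingu).
Round 3 — rule 3, rule 7, derive blue(pingu), has_feathers(pingu).
Round 4 — rule 10, derive closed(pingu).
Round 5 — rule 8, rule 11, derive green(pingu), open(pingu).
Derived: red(pingu) (round 1), closed(pingu) (round 4), green(pingu) (round 5), flagged(pingu) (round 2). hot(z) never appears in any round.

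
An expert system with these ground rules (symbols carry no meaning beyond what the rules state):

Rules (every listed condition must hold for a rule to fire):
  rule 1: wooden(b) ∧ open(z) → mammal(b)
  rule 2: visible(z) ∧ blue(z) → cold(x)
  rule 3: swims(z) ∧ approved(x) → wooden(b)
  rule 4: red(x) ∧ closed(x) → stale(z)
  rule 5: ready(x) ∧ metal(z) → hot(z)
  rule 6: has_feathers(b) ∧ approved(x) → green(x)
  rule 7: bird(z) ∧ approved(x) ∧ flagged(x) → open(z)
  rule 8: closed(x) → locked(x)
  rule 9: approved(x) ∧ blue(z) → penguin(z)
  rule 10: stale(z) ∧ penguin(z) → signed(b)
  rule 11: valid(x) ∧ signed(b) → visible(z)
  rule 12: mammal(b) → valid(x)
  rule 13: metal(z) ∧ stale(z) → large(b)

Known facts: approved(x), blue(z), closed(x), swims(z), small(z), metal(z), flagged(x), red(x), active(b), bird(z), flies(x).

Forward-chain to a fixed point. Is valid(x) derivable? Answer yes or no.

yes

Round 1 — rule 3, rule 4, rule 7, rule 8, rule 9, derive wooden(b), stale(z), open(z), locked(x), penguin(z).
Round 2 — rule 1, rule 10, rule 13, derive mammal(b), signed(b), large(b).
Round 3 — rule 12, derive valid(x).
Round 4 — rule 11, derive visible(z).
Round 5 — rule 2, derive cold(x).
valid(x) appears in round 3, so it is derivable.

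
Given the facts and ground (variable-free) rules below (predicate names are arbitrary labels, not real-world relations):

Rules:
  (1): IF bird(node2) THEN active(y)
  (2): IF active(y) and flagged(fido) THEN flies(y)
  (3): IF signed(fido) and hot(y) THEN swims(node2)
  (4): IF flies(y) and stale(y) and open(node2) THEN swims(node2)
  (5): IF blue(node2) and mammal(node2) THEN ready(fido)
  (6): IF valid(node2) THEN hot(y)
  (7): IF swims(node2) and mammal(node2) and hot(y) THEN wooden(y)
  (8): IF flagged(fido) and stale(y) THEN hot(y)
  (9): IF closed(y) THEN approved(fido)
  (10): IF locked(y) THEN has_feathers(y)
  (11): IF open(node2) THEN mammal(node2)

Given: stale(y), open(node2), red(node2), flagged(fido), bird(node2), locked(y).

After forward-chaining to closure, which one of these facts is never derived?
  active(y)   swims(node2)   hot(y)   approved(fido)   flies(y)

Round 1: (1) [IF bird(node2) THEN active(y)]; (8) [IF flagged(fido) and stale(y) THEN hot(y)]; (10) [IF locked(y) THEN has_feathers(y)]; (11) [IF open(node2) THEN mammal(node2)]. New: active(y), hot(y), has_feathers(y), mammal(node2).
Round 2: (2) [IF active(y) and flagged(fido) THEN flies(y)]. New: flies(y).
Round 3: (4) [IF flies(y) and stale(y) and open(node2) THEN swims(node2)]. New: swims(node2).
Round 4: (7) [IF swims(node2) and mammal(node2) and hot(y) THEN wooden(y)]. New: wooden(y).
Derived: swims(node2) (round 3), flies(y) (round 2), active(y) (round 1), hot(y) (round 1). approved(fido) never appears in any round.

approved(fido)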